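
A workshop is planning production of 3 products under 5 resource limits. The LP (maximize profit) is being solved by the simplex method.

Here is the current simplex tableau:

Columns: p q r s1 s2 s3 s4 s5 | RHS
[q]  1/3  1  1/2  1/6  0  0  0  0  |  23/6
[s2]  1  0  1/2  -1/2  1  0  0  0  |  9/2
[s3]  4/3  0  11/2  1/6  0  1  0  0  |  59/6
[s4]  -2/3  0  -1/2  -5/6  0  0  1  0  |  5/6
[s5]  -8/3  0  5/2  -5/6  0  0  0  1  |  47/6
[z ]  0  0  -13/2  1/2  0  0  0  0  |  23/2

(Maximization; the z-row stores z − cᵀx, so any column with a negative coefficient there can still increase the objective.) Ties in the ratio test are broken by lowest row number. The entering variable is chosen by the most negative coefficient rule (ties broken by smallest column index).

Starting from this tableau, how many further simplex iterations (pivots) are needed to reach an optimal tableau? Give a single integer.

1

pivot: r in, s3 out → z = 763/33
No improving column remains; optimal.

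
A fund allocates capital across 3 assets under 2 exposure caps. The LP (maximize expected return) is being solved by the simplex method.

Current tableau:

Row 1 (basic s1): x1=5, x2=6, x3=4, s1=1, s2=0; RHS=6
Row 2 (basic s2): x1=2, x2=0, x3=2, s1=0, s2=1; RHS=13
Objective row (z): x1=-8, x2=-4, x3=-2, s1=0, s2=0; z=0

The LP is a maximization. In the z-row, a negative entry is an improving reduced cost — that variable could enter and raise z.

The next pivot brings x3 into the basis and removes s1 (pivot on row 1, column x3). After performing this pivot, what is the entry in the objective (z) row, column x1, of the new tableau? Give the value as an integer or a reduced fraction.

-11/2

Pivot element is row 1, column x3: 4.
Normalize row 1: new (row 1, x1) = 5/4 = 5/4.
z-row ← z-row − (-2)·(new row 1): -8 − (-2)·(5/4) = -11/2.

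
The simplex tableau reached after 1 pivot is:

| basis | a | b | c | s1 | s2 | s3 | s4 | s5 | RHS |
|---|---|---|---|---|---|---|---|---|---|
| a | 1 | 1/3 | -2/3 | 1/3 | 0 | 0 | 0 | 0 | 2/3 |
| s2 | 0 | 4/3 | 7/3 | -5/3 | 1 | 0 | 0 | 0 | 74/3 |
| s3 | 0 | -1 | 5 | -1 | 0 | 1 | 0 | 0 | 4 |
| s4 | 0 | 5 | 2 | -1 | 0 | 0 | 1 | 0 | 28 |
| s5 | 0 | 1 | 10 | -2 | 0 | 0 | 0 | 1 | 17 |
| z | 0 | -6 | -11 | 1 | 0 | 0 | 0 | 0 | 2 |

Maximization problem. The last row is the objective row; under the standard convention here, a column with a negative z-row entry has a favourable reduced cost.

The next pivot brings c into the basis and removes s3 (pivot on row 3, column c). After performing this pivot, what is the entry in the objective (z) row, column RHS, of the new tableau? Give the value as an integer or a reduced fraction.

54/5

Pivot element is row 3, column c: 5.
Normalize row 3: new (row 3, RHS) = 4/5 = 4/5.
z-row ← z-row − (-11)·(new row 3): 2 − (-11)·(4/5) = 54/5.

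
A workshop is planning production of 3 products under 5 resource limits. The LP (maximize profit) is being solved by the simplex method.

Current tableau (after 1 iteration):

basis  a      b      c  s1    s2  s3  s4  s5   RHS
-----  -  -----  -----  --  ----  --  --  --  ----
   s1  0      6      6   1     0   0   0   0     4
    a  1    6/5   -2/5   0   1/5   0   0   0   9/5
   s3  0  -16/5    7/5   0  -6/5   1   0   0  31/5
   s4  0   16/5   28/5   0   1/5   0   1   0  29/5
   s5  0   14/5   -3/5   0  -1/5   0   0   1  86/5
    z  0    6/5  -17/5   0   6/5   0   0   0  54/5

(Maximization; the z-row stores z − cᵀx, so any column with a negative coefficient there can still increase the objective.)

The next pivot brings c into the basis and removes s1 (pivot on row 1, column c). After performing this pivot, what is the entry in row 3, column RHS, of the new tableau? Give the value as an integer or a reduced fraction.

79/15

Pivot element is row 1, column c: 6.
Normalize row 1: new (row 1, RHS) = 4/6 = 2/3.
row 3 ← row 3 − (7/5)·(new row 1): 31/5 − (7/5)·(2/3) = 79/15.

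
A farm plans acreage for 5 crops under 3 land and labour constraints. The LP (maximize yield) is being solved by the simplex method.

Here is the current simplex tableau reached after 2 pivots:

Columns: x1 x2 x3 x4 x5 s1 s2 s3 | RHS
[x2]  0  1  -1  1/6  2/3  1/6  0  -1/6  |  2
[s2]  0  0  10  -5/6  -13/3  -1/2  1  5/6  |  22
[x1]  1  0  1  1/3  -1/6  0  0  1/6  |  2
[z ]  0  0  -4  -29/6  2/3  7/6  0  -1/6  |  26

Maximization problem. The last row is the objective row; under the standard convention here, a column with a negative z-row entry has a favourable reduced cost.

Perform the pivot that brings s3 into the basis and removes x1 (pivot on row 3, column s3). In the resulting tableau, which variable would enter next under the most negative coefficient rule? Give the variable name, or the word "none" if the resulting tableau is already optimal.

x4

Pivot element 1/6. New z-row = old z-row − (-1/6)·(row 3/(1/6)).
Updated z-row coefficients: x1: 1, x2: 0, x3: -3, x4: -9/2, x5: 1/2, s1: 7/6, s2: 0, s3: 0.
The most negative is -9/2 in column x4, so x4 would enter next.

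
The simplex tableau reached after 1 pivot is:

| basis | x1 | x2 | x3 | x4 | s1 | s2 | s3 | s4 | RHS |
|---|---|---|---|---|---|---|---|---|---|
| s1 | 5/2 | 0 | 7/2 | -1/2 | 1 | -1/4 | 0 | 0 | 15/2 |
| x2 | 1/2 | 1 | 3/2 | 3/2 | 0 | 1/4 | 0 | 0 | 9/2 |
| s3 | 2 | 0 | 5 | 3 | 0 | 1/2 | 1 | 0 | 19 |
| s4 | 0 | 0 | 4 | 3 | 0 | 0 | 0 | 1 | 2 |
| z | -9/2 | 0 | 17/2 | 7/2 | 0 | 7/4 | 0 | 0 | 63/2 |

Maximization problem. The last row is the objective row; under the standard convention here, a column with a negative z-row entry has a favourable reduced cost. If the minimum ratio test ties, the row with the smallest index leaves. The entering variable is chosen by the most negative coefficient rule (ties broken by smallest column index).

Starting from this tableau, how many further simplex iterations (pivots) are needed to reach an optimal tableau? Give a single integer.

1

pivot: x1 in, s1 out → z = 45
No improving column remains; optimal.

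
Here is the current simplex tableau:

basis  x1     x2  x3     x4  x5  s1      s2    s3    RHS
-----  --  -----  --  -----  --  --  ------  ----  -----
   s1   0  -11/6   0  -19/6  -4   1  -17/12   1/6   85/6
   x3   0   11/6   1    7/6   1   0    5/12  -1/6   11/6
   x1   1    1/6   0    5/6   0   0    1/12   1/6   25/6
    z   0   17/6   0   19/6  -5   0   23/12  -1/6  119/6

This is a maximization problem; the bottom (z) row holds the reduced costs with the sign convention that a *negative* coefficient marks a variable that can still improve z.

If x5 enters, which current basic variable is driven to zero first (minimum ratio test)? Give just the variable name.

Ratios: row 1 (s1): entry -4 ≤ 0, skip; row 2 (x3): (11/6)/1 = 11/6; row 3 (x1): entry 0 ≤ 0, skip.
Minimum ratio 11/6 is in the x3 row, so x3 leaves.

x3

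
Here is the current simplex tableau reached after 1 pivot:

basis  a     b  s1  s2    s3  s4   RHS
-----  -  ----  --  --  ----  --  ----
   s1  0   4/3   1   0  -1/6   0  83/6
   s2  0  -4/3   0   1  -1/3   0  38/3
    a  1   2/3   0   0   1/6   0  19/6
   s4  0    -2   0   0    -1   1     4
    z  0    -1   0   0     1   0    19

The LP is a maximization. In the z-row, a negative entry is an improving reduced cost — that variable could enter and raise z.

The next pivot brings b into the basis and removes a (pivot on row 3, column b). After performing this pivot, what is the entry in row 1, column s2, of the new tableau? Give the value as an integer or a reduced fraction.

Pivot element is row 3, column b: 2/3.
Normalize row 3: new (row 3, s2) = 0/(2/3) = 0.
row 1 ← row 1 − (4/3)·(new row 3): 0 − (4/3)·0 = 0.

0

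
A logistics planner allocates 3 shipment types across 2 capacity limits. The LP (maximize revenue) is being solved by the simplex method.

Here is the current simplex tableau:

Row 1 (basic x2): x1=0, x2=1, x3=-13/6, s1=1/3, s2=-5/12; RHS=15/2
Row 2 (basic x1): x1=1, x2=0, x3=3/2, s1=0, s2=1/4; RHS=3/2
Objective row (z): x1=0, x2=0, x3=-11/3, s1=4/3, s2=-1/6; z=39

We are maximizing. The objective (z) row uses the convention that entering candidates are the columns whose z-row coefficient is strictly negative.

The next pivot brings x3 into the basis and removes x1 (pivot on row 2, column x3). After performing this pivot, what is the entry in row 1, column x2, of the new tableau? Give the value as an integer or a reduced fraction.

1

Pivot element is row 2, column x3: 3/2.
Normalize row 2: new (row 2, x2) = 0/(3/2) = 0.
row 1 ← row 1 − (-13/6)·(new row 2): 1 − (-13/6)·0 = 1.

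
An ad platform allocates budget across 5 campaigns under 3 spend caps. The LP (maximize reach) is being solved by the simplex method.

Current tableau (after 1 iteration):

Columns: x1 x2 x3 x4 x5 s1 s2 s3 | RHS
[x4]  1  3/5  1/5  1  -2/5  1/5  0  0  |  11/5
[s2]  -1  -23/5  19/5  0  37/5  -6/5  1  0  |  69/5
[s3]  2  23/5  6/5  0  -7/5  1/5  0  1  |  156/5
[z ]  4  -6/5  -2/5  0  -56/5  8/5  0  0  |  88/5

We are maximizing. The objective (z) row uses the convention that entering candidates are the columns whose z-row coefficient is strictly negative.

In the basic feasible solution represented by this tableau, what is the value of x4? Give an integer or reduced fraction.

x4 is basic (row 1); its value is the RHS of that row: 11/5.

11/5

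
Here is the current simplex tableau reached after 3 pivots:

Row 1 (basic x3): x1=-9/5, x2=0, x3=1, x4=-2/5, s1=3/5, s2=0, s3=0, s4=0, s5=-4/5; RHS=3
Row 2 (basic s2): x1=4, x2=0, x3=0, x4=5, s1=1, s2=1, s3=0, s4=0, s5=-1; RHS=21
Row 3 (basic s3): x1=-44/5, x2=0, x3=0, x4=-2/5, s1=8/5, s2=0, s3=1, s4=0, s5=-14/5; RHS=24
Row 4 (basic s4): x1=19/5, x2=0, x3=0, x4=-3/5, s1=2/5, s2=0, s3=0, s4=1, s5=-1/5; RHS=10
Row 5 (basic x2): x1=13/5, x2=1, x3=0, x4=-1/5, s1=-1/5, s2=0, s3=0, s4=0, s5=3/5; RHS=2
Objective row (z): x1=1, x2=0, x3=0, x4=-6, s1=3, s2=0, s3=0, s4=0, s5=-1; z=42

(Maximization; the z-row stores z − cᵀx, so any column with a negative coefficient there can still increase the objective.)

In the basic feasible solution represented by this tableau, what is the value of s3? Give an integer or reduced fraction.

s3 is basic (row 3); its value is the RHS of that row: 24.

24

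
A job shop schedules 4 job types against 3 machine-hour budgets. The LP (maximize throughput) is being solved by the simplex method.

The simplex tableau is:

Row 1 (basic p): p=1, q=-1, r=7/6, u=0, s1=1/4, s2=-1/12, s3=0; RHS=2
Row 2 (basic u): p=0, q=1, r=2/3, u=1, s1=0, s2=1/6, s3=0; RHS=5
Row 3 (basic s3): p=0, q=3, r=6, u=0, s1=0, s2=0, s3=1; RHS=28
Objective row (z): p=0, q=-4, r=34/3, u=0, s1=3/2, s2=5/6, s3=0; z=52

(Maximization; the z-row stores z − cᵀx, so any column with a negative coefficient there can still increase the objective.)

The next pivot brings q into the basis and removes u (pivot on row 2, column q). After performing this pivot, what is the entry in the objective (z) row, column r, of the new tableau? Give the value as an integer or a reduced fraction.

Pivot element is row 2, column q: 1.
Normalize row 2: new (row 2, r) = (2/3)/1 = 2/3.
z-row ← z-row − (-4)·(new row 2): 34/3 − (-4)·(2/3) = 14.

14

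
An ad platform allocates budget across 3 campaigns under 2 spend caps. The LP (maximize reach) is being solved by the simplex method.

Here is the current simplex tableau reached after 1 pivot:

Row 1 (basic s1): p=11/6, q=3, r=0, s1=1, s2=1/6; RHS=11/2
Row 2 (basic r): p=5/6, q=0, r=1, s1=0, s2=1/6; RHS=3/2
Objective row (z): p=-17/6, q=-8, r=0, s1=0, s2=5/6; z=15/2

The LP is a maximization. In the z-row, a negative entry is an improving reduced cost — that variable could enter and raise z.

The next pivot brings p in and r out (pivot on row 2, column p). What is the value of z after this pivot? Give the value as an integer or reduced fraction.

63/5

Minimum ratio for p: (3/2)/(5/6) = 9/5.
z changes by −(z-row coeff of p)·ratio = −(-17/6)·(9/5) = 51/10.
New z = 15/2 + (51/10) = 63/5.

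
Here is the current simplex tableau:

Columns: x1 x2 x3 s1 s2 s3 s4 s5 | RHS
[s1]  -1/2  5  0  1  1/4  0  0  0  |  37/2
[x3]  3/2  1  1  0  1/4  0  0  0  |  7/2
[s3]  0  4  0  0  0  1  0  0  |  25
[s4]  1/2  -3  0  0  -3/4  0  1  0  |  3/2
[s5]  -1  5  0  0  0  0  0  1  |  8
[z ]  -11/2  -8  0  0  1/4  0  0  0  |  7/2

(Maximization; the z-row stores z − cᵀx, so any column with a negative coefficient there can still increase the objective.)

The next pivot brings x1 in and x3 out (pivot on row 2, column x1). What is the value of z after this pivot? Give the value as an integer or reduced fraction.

49/3

Minimum ratio for x1: (7/2)/(3/2) = 7/3.
z changes by −(z-row coeff of x1)·ratio = −(-11/2)·(7/3) = 77/6.
New z = 7/2 + (77/6) = 49/3.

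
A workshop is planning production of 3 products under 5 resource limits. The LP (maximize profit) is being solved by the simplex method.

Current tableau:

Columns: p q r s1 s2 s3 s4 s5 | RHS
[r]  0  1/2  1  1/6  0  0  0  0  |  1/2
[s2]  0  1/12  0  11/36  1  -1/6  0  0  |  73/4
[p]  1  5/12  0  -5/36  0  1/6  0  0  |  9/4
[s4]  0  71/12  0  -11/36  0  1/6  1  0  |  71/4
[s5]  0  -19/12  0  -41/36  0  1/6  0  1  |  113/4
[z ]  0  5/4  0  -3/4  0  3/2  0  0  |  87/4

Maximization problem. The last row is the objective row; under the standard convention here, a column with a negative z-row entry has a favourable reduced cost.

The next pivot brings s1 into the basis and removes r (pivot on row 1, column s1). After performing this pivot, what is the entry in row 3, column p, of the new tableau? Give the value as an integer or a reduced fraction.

1

Pivot element is row 1, column s1: 1/6.
Normalize row 1: new (row 1, p) = 0/(1/6) = 0.
row 3 ← row 3 − (-5/36)·(new row 1): 1 − (-5/36)·0 = 1.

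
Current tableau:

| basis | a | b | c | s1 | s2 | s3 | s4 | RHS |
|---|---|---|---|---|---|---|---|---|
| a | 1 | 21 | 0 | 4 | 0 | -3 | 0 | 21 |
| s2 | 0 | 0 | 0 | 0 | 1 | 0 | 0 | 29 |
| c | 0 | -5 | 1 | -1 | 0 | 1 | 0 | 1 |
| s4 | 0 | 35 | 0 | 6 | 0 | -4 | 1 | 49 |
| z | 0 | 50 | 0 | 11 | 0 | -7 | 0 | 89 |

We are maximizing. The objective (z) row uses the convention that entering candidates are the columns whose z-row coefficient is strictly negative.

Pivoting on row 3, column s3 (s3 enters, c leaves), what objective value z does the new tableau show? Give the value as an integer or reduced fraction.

96

Minimum ratio for s3: 1/1 = 1.
z changes by −(z-row coeff of s3)·ratio = −(-7)·1 = 7.
New z = 89 + 7 = 96.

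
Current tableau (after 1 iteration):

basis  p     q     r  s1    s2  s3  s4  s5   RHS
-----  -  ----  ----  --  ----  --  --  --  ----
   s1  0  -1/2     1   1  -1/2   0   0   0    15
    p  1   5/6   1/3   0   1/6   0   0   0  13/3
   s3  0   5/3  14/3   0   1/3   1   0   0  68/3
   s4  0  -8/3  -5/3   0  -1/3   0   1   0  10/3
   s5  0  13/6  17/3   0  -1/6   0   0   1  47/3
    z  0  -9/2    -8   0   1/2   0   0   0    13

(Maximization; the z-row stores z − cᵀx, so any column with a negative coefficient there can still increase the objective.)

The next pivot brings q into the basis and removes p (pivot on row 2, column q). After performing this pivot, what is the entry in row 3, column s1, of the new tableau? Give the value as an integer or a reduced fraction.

Pivot element is row 2, column q: 5/6.
Normalize row 2: new (row 2, s1) = 0/(5/6) = 0.
row 3 ← row 3 − (5/3)·(new row 2): 0 − (5/3)·0 = 0.

0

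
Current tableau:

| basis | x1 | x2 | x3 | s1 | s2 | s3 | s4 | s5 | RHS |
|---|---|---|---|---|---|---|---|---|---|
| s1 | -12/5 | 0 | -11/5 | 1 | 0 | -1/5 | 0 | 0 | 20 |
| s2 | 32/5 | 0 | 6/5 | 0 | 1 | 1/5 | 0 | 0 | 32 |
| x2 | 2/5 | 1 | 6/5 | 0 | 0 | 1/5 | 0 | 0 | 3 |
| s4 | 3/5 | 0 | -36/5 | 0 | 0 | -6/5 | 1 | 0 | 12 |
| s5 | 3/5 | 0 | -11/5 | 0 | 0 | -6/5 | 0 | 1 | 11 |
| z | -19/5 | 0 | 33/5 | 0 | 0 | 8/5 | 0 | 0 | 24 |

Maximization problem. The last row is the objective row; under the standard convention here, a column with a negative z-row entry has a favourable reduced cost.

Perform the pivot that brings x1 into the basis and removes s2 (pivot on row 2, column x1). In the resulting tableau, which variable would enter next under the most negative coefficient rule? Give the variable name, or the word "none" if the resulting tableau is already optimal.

none

Pivot element 32/5. New z-row = old z-row − (-19/5)·(row 2/(32/5)).
Updated z-row coefficients: x1: 0, x2: 0, x3: 117/16, s1: 0, s2: 19/32, s3: 55/32, s4: 0, s5: 0.
No coefficient is strictly negative; the tableau after this pivot is optimal.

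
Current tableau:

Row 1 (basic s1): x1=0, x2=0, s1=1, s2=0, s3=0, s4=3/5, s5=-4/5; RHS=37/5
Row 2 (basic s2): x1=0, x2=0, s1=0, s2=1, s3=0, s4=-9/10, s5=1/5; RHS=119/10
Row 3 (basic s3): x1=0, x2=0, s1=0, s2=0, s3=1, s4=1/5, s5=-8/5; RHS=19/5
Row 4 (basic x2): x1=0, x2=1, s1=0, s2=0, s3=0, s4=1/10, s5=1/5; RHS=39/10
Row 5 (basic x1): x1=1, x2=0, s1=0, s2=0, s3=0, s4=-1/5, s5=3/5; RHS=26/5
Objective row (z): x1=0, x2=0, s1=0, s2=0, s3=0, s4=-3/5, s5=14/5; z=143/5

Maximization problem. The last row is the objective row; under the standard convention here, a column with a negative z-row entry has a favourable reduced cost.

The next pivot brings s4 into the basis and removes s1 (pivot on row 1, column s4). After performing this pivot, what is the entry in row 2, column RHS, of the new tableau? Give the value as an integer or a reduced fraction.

Pivot element is row 1, column s4: 3/5.
Normalize row 1: new (row 1, RHS) = (37/5)/(3/5) = 37/3.
row 2 ← row 2 − (-9/10)·(new row 1): 119/10 − (-9/10)·(37/3) = 23.

23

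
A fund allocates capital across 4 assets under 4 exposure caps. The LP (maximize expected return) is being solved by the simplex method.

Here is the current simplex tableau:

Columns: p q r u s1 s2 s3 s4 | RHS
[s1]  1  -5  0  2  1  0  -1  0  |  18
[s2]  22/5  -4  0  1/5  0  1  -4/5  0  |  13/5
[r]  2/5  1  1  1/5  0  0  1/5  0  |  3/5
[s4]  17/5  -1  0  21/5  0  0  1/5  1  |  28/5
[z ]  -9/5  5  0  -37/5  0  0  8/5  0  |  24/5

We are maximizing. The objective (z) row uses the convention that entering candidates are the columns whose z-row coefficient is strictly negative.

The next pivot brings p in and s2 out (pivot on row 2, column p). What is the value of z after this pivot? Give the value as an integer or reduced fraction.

129/22

Minimum ratio for p: (13/5)/(22/5) = 13/22.
z changes by −(z-row coeff of p)·ratio = −(-9/5)·(13/22) = 117/110.
New z = 24/5 + (117/110) = 129/22.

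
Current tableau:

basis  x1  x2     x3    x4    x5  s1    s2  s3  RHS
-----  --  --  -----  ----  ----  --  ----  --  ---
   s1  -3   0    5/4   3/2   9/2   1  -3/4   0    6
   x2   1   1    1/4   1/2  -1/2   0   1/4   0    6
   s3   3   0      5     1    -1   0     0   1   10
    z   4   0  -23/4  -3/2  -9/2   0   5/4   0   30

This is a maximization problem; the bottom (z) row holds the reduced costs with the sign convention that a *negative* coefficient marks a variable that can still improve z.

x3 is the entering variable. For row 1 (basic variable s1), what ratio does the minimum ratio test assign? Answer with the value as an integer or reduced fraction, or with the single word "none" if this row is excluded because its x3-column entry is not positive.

24/5

Ratio = RHS / (x3 entry) = 6 / (5/4) = 24/5.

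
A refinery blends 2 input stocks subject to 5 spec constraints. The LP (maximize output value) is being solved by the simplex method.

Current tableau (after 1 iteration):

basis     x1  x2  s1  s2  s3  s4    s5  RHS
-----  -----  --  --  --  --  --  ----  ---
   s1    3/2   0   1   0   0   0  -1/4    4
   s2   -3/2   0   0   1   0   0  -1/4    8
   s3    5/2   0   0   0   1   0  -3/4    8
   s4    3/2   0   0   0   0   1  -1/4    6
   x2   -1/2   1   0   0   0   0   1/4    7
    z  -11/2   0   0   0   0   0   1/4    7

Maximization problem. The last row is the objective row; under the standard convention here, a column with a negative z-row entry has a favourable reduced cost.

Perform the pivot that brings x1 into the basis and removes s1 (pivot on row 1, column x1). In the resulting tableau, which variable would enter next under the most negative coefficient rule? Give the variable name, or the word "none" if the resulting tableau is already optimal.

Pivot element 3/2. New z-row = old z-row − (-11/2)·(row 1/(3/2)).
Updated z-row coefficients: x1: 0, x2: 0, s1: 11/3, s2: 0, s3: 0, s4: 0, s5: -2/3.
The most negative is -2/3 in column s5, so s5 would enter next.

s5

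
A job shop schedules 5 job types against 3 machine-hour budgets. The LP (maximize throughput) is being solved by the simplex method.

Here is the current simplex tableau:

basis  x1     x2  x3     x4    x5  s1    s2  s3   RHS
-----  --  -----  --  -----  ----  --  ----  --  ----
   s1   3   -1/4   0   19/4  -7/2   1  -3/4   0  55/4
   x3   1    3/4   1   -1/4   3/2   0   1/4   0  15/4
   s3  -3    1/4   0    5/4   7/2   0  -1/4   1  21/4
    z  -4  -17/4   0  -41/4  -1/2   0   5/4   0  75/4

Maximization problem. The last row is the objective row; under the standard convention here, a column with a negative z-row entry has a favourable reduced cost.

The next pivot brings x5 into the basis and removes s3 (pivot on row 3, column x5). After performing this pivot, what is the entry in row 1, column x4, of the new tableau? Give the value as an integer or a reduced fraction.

Pivot element is row 3, column x5: 7/2.
Normalize row 3: new (row 3, x4) = (5/4)/(7/2) = 5/14.
row 1 ← row 1 − (-7/2)·(new row 3): 19/4 − (-7/2)·(5/14) = 6.

6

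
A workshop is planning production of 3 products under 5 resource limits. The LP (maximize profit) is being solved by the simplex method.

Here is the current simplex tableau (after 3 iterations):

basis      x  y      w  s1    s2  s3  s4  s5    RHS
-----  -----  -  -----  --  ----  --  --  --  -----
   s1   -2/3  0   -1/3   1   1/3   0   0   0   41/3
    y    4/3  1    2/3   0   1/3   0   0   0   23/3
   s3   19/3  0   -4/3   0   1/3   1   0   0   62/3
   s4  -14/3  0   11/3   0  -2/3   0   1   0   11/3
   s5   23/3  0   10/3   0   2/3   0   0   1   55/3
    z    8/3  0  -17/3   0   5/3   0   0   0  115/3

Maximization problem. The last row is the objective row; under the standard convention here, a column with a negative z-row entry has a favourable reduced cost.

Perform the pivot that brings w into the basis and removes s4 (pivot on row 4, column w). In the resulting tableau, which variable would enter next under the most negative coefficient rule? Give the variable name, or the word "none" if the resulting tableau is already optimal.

Pivot element 11/3. New z-row = old z-row − (-17/3)·(row 4/(11/3)).
Updated z-row coefficients: x: -50/11, y: 0, w: 0, s1: 0, s2: 7/11, s3: 0, s4: 17/11, s5: 0.
The most negative is -50/11 in column x, so x would enter next.

x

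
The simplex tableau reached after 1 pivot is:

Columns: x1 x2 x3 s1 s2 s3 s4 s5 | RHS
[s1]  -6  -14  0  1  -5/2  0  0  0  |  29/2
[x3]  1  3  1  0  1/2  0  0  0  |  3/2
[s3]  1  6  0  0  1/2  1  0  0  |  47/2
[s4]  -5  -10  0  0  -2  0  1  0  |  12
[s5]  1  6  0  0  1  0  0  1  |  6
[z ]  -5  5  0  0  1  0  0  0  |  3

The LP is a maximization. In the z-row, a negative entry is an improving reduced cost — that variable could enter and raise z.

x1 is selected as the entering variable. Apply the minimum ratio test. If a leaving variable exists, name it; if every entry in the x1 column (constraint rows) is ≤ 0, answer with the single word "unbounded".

x3

Ratios: row 1 (s1): entry -6 ≤ 0, skip; row 2 (x3): (3/2)/1 = 3/2; row 3 (s3): (47/2)/1 = 47/2; row 4 (s4): entry -5 ≤ 0, skip; row 5 (s5): 6/1 = 6.
Minimum ratio is in the x3 row, so x3 leaves.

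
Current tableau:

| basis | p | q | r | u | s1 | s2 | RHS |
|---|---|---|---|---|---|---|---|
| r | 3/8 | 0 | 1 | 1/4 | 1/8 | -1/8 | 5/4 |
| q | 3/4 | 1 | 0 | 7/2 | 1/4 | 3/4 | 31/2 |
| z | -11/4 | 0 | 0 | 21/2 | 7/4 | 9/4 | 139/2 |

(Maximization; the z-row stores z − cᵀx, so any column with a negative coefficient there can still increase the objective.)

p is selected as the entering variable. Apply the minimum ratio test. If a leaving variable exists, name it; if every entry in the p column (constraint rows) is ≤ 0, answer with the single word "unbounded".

Ratios: row 1 (r): (5/4)/(3/8) = 10/3; row 2 (q): (31/2)/(3/4) = 62/3.
Minimum ratio is in the r row, so r leaves.

r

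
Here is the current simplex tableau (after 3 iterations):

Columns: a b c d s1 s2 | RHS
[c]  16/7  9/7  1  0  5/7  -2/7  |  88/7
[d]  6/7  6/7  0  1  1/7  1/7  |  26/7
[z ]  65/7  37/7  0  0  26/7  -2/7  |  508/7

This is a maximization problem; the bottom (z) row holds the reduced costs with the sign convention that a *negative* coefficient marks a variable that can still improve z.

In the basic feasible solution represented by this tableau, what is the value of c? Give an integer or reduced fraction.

88/7

c is basic (row 1); its value is the RHS of that row: 88/7.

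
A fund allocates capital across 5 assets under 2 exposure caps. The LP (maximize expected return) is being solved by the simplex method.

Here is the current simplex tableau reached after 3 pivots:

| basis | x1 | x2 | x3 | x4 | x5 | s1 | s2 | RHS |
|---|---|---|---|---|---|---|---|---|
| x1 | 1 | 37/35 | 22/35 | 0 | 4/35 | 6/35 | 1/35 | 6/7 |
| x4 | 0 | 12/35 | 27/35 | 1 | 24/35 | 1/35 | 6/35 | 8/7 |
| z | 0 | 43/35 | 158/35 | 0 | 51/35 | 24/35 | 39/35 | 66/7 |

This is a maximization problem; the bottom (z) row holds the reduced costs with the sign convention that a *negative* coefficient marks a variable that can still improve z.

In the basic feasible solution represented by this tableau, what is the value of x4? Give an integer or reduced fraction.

x4 is basic (row 2); its value is the RHS of that row: 8/7.

8/7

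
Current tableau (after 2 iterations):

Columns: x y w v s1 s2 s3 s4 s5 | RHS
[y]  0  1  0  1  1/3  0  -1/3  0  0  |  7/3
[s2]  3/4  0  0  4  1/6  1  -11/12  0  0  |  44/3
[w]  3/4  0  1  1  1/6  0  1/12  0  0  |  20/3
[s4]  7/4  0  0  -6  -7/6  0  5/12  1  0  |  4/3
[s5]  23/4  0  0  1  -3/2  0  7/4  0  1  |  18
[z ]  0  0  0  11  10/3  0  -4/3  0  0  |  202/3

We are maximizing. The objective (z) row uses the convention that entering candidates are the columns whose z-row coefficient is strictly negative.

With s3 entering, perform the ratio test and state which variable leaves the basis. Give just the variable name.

Ratios: row 1 (y): entry -1/3 ≤ 0, skip; row 2 (s2): entry -11/12 ≤ 0, skip; row 3 (w): (20/3)/(1/12) = 80; row 4 (s4): (4/3)/(5/12) = 16/5; row 5 (s5): 18/(7/4) = 72/7.
Minimum ratio 16/5 is in the s4 row, so s4 leaves.

s4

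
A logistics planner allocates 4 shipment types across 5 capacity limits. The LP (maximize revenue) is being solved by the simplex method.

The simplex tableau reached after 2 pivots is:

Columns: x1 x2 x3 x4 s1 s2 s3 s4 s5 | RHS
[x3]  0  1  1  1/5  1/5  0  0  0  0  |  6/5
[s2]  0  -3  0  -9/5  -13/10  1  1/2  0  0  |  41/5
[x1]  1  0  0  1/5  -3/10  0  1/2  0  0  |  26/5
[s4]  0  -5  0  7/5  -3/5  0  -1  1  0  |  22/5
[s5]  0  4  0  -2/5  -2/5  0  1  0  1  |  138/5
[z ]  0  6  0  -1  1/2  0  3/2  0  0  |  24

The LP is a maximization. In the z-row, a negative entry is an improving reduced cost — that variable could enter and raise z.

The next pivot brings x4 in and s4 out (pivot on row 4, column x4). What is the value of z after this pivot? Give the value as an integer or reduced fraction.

190/7

Minimum ratio for x4: (22/5)/(7/5) = 22/7.
z changes by −(z-row coeff of x4)·ratio = −(-1)·(22/7) = 22/7.
New z = 24 + (22/7) = 190/7.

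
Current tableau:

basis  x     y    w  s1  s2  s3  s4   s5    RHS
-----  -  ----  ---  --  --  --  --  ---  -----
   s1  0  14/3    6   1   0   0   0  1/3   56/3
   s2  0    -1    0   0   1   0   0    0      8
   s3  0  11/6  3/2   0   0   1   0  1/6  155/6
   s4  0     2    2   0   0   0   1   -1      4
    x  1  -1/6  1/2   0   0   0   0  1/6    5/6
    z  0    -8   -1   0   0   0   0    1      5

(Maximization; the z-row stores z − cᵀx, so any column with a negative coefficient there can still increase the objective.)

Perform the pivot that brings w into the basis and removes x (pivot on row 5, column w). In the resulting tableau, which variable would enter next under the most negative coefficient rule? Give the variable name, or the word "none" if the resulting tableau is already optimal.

y

Pivot element 1/2. New z-row = old z-row − (-1)·(row 5/(1/2)).
Updated z-row coefficients: x: 2, y: -25/3, w: 0, s1: 0, s2: 0, s3: 0, s4: 0, s5: 4/3.
The most negative is -25/3 in column y, so y would enter next.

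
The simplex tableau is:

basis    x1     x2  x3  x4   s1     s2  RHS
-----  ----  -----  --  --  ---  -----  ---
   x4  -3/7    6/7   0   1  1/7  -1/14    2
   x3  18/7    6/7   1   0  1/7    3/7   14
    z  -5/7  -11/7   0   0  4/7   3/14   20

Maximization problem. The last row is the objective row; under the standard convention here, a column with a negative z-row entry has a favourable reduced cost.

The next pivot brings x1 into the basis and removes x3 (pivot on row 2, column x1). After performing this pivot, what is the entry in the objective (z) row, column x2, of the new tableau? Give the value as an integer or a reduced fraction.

-4/3

Pivot element is row 2, column x1: 18/7.
Normalize row 2: new (row 2, x2) = (6/7)/(18/7) = 1/3.
z-row ← z-row − (-5/7)·(new row 2): -11/7 − (-5/7)·(1/3) = -4/3.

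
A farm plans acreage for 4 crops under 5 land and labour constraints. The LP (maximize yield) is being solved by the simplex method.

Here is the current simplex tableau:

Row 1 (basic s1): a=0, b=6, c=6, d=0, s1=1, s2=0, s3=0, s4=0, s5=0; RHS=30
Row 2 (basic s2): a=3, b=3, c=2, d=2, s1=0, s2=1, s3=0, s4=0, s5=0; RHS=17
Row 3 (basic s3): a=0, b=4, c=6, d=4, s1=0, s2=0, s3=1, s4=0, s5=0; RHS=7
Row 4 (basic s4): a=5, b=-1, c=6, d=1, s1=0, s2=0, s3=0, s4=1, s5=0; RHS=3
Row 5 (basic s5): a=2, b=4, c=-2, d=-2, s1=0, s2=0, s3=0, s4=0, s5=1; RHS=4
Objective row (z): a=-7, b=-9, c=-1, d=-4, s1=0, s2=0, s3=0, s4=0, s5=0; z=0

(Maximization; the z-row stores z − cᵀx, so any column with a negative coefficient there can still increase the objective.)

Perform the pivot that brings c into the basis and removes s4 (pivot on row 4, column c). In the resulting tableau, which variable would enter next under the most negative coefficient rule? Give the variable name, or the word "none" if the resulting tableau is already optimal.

Pivot element 6. New z-row = old z-row − (-1)·(row 4/6).
Updated z-row coefficients: a: -37/6, b: -55/6, c: 0, d: -23/6, s1: 0, s2: 0, s3: 0, s4: 1/6, s5: 0.
The most negative is -55/6 in column b, so b would enter next.

b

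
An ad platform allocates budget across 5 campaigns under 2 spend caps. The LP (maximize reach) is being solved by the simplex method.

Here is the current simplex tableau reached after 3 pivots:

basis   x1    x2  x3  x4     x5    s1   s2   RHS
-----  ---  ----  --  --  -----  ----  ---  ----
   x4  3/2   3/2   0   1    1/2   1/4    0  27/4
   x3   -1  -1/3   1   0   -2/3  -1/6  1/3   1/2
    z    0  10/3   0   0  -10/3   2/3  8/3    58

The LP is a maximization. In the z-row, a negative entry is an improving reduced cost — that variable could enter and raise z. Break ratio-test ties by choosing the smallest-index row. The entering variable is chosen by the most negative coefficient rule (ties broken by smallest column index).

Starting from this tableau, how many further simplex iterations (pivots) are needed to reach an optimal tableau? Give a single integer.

pivot: x5 in, x4 out → z = 103
No improving column remains; optimal.

1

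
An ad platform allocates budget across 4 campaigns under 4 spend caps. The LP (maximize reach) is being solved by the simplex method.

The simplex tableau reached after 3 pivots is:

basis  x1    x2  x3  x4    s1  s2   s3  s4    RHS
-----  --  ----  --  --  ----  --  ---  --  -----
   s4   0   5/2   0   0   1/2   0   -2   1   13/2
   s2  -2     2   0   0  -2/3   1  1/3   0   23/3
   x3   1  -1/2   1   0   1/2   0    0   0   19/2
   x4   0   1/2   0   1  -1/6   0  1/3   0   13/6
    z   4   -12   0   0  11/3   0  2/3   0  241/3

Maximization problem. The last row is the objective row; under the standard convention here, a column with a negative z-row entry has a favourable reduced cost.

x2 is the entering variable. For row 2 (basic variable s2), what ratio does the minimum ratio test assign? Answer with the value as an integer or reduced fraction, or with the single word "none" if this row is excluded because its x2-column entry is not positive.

Ratio = RHS / (x2 entry) = (23/3) / 2 = 23/6.

23/6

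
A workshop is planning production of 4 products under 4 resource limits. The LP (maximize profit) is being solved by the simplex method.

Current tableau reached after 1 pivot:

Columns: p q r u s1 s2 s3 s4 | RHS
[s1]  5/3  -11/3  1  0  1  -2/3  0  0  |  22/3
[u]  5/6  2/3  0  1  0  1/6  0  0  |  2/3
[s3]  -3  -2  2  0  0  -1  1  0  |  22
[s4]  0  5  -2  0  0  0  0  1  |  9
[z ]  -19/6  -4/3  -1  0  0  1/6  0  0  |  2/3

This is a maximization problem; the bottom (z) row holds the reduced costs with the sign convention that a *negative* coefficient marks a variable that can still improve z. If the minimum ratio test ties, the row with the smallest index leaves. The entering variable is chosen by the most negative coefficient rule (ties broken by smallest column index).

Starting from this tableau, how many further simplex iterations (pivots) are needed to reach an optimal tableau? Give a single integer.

pivot: p in, u out → z = 16/5
pivot: r in, s1 out → z = 46/5
pivot: q in, p out → z = 13
No improving column remains; optimal.

3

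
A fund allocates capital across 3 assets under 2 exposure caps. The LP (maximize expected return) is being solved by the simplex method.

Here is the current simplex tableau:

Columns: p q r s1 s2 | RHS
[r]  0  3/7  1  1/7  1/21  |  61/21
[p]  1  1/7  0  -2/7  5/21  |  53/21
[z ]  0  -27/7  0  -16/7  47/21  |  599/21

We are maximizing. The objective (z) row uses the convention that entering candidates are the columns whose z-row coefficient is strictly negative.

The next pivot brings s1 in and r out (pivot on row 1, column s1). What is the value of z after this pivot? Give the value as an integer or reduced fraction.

Minimum ratio for s1: (61/21)/(1/7) = 61/3.
z changes by −(z-row coeff of s1)·ratio = −(-16/7)·(61/3) = 976/21.
New z = 599/21 + (976/21) = 75.

75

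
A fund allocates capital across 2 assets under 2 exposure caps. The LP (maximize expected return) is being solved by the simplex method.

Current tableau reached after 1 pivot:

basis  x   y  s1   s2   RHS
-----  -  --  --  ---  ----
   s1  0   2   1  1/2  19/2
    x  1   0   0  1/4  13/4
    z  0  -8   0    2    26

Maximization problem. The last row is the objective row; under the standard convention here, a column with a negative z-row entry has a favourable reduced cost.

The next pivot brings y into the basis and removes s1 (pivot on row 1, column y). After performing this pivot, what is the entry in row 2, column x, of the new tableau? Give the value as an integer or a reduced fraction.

Pivot element is row 1, column y: 2.
Normalize row 1: new (row 1, x) = 0/2 = 0.
row 2 ← row 2 − 0·(new row 1): 1 − 0·0 = 1.

1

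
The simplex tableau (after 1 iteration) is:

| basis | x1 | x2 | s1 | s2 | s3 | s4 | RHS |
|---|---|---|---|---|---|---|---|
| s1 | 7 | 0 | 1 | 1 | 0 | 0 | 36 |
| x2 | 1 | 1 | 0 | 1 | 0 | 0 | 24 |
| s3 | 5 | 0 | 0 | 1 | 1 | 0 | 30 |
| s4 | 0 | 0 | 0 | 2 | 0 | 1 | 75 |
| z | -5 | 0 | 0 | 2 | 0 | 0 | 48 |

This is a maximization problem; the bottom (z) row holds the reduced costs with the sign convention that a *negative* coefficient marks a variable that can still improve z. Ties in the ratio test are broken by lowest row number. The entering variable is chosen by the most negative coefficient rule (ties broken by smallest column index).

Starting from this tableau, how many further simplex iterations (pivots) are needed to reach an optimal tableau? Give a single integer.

1

pivot: x1 in, s1 out → z = 516/7
No improving column remains; optimal.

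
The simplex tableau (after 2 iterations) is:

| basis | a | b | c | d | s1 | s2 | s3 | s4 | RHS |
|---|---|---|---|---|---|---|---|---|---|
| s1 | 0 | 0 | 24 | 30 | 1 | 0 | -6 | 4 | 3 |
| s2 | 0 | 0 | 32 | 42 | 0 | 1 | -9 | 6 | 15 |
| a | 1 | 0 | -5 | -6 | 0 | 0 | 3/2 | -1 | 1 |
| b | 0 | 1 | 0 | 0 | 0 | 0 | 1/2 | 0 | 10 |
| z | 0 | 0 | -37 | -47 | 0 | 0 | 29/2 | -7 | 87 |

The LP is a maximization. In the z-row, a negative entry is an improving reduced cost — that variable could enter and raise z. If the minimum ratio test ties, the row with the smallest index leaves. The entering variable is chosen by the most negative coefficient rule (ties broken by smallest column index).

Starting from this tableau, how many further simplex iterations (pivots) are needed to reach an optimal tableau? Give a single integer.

pivot: d in, s1 out → z = 917/10
pivot: s4 in, d out → z = 369/4
No improving column remains; optimal.

2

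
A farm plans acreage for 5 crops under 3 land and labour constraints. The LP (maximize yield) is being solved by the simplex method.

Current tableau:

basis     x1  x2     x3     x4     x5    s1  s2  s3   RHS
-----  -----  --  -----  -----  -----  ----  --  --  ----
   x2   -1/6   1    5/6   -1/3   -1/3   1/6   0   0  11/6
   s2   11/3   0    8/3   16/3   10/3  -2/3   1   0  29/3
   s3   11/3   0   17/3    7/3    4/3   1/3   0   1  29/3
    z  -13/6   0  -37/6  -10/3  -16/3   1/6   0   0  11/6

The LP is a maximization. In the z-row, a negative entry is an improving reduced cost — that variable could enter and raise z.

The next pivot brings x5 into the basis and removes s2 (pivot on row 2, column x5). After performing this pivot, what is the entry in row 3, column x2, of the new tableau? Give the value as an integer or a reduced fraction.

0

Pivot element is row 2, column x5: 10/3.
Normalize row 2: new (row 2, x2) = 0/(10/3) = 0.
row 3 ← row 3 − (4/3)·(new row 2): 0 − (4/3)·0 = 0.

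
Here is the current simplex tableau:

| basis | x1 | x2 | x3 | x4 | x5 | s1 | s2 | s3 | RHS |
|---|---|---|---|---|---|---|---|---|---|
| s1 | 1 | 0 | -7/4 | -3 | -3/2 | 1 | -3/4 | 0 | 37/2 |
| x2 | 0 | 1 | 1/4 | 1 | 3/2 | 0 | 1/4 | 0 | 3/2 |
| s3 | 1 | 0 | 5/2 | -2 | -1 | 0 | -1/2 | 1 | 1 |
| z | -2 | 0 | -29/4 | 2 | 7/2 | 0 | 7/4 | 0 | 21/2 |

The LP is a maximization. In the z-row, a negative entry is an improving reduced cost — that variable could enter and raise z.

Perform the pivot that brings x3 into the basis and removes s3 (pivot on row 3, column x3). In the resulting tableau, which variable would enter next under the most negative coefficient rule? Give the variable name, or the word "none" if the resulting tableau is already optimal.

Pivot element 5/2. New z-row = old z-row − (-29/4)·(row 3/(5/2)).
Updated z-row coefficients: x1: 9/10, x2: 0, x3: 0, x4: -19/5, x5: 3/5, s1: 0, s2: 3/10, s3: 29/10.
The most negative is -19/5 in column x4, so x4 would enter next.

x4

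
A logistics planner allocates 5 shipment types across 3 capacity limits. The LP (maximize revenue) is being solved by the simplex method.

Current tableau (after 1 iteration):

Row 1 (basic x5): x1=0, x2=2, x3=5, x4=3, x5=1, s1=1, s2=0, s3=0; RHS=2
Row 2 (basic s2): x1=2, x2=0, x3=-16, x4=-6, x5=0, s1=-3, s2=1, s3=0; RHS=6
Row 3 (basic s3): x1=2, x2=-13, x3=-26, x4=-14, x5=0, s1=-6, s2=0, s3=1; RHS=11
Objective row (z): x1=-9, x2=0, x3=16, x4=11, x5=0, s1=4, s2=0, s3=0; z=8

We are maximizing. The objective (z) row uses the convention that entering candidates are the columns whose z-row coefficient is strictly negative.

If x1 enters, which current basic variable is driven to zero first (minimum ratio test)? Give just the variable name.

s2

Ratios: row 1 (x5): entry 0 ≤ 0, skip; row 2 (s2): 6/2 = 3; row 3 (s3): 11/2 = 11/2.
Minimum ratio 3 is in the s2 row, so s2 leaves.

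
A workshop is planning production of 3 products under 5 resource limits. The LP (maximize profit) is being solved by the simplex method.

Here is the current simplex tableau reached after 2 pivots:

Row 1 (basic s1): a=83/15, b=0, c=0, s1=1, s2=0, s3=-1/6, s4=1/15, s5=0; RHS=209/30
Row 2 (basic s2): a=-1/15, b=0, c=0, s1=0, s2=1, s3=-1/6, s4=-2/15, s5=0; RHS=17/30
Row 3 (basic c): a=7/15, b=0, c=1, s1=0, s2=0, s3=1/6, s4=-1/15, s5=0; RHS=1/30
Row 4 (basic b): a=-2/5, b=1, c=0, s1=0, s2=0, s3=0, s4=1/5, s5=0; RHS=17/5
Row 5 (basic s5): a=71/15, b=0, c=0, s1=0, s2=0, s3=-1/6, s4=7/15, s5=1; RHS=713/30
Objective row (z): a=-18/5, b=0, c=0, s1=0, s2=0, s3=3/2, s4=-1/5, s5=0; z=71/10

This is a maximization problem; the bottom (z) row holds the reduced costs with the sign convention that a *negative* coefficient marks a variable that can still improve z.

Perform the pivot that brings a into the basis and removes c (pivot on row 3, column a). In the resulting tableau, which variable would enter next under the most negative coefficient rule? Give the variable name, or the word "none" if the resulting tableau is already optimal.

Pivot element 7/15. New z-row = old z-row − (-18/5)·(row 3/(7/15)).
Updated z-row coefficients: a: 0, b: 0, c: 54/7, s1: 0, s2: 0, s3: 39/14, s4: -5/7, s5: 0.
The most negative is -5/7 in column s4, so s4 would enter next.

s4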